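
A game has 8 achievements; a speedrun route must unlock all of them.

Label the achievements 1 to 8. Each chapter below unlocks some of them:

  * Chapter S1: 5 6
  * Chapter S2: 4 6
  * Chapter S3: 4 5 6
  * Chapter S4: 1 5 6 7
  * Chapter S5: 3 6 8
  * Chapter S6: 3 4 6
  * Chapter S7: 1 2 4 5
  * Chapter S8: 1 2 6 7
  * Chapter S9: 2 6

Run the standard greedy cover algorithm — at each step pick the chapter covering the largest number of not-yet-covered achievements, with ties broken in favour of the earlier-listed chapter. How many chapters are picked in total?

3

Greedy: pick S4 (covers 4 new) → pick S5 (covers 2 new) → pick S7 (covers 2 new). Total picks: 3.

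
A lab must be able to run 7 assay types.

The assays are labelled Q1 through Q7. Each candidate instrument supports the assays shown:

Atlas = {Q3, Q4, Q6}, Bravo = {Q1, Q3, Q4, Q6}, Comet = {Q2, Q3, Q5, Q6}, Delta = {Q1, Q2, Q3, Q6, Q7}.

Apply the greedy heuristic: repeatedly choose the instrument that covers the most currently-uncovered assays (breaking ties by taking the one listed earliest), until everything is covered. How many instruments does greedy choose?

Greedy: pick Delta (covers 5 new) → pick Atlas (covers 1 new) → pick Comet (covers 1 new). Total picks: 3.

3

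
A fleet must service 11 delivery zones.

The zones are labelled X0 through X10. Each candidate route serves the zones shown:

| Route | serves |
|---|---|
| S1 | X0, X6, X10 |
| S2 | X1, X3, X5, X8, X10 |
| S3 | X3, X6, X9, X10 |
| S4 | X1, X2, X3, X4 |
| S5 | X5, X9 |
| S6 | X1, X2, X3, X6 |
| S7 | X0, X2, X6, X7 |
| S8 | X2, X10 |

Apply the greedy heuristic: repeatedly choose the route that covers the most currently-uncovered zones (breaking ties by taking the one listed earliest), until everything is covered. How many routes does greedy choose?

Greedy: pick S2 (covers 5 new) → pick S7 (covers 4 new) → pick S3 (covers 1 new) → pick S4 (covers 1 new). Total picks: 4.

4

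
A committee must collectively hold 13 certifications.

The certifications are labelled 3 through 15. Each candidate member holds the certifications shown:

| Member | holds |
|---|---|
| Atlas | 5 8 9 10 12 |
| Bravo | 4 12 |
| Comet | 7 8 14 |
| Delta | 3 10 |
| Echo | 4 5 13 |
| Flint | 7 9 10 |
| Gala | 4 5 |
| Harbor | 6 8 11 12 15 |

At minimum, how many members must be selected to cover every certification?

Atlas and Comet and Delta and Echo and Harbor together: Atlas ∪ Comet ∪ Delta ∪ Echo ∪ Harbor = {3, 4, 5, 6, 7, 8, 9, 10, 11, 12, 13, 14, 15} — every certification is covered.
No 4 of the 8 members cover everything (all 70 combinations miss at least one certification), so 5 is optimal.

5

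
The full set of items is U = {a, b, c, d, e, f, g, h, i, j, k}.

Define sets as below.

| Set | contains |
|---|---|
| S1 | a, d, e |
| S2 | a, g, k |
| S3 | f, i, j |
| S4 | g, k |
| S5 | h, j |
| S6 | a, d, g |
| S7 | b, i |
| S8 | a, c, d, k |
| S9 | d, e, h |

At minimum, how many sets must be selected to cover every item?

S2, S3, S7, S8, and S9 cover everything between them: the union {a, b, c, d, e, f, g, h, i, j, k} is all of U.
No 4 of the 9 sets cover everything (all 126 combinations miss at least one item), so 5 is optimal.

5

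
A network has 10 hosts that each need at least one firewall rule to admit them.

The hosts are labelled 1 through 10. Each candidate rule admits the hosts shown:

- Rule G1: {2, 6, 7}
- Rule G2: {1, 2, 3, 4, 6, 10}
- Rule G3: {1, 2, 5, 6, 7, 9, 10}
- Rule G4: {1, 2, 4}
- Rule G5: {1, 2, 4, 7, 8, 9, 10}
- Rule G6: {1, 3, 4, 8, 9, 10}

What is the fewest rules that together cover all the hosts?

Take {G3, G6}. Their union is {1, 2, 3, 4, 5, 6, 7, 8, 9, 10}, which is all 10 hosts.
No single rule has all 10 hosts (the largest, G3, has 7), so 2 is optimal.

2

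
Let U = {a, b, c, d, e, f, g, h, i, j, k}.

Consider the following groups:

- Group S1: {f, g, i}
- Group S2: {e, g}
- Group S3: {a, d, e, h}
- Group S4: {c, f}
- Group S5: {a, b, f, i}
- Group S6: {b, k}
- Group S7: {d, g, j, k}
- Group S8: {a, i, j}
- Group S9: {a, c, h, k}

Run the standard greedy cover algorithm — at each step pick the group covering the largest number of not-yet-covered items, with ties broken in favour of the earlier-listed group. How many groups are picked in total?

5

Greedy: pick S3 (covers 4 new) → pick S1 (covers 3 new) → pick S6 (covers 2 new) → pick S4 (covers 1 new) → pick S7 (covers 1 new). Total picks: 5.
(The true minimum cover uses only 4 groups, so greedy is not optimal here.)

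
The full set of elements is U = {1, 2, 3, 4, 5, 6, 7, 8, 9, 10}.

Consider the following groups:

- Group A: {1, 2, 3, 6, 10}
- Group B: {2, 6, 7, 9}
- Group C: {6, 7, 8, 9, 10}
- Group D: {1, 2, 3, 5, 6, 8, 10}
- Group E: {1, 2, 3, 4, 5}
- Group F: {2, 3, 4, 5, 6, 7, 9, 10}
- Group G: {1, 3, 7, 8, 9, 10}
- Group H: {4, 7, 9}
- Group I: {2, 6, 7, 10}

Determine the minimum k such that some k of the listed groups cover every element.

D and H together: D ∪ H = {1, 2, 3, 4, 5, 6, 7, 8, 9, 10} — every element is covered.
No single group has all 10 elements (the largest, F, has 8), so 2 is optimal.

2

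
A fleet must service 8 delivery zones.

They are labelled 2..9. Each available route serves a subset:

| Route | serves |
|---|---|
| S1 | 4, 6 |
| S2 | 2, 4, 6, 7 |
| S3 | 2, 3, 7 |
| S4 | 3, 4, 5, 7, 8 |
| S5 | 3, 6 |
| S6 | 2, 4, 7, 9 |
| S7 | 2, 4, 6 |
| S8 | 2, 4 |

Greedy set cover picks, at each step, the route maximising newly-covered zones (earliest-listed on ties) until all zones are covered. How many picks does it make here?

3

Greedy: pick S4 (covers 5 new) → pick S2 (covers 2 new) → pick S6 (covers 1 new). Total picks: 3.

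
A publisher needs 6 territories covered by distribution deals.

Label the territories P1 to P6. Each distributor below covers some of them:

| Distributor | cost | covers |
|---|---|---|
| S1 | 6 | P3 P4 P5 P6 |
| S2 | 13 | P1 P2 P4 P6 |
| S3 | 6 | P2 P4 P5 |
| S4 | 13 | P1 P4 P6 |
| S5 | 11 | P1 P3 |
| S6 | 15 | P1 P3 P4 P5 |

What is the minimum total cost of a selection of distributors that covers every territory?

19

S1, S2 together cover every territory (S1 ∪ S2 = {P1, P2, P3, P4, P5, P6}); total cost 6 + 13 = 19.
The greedy pick S1, S3, S5 costs 23; no covering selection beats 19.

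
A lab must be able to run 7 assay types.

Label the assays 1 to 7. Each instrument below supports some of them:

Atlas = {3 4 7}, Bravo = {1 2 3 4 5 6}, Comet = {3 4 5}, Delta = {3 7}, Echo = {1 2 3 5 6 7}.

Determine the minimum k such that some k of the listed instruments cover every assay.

Take {Bravo, Delta}. Their union is {1, 2, 3, 4, 5, 6, 7}, which is all 7 assays.
No single instrument has all 7 assays (the largest, Bravo, has 6), so 2 is optimal.

2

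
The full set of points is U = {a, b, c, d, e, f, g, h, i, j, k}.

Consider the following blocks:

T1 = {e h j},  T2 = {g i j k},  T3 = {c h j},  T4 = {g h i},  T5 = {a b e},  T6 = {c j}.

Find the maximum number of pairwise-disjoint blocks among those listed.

3

T4, T5, T6 are pairwise disjoint (T4={g,h,i}; T5={a,b,e}; T6={c,j}).
Every remaining block overlaps one of these, and no 4 of the listed blocks are pairwise disjoint, so 3 is the maximum.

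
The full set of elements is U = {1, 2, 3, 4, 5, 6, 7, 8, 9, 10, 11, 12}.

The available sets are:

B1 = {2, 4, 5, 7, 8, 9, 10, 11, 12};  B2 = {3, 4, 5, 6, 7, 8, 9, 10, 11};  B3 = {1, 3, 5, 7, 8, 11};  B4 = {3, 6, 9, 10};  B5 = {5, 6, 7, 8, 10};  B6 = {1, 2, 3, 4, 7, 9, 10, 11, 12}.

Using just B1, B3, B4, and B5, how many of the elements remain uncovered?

0

Union of B1, B3, B4, B5 = {1, 2, 3, 4, 5, 6, 7, 8, 9, 10, 11, 12} — that's every element, so 0 are uncovered.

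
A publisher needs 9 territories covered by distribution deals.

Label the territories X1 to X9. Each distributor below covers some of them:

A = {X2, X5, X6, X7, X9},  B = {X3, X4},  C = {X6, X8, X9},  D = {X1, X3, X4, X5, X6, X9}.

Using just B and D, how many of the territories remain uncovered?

3

Union of B, D = {X1, X3, X4, X5, X6, X9}.
Not covered: X2, X7, X8 — 3 territories.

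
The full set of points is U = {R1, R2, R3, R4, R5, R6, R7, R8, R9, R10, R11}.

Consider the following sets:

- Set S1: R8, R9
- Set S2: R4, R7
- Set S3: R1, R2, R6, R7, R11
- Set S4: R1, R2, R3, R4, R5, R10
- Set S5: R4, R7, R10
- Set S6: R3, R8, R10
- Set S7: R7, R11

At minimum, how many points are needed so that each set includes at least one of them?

Take H = {R1, R7, R8}. Each listed set contains at least one of these, so H is a hitting set of size 3.
The sets S1, S4, S7 are pairwise disjoint, so any hitting set needs a separate point for each — at least 3. Hence 3 is optimal.

3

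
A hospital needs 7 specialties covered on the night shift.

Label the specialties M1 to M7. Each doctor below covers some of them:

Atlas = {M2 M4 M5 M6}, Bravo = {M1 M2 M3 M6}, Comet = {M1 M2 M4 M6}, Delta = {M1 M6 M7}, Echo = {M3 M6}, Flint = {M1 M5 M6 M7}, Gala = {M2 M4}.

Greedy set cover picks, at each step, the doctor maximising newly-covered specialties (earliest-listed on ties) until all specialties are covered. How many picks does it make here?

Greedy: pick Atlas (covers 4 new) → pick Bravo (covers 2 new) → pick Delta (covers 1 new). Total picks: 3.

3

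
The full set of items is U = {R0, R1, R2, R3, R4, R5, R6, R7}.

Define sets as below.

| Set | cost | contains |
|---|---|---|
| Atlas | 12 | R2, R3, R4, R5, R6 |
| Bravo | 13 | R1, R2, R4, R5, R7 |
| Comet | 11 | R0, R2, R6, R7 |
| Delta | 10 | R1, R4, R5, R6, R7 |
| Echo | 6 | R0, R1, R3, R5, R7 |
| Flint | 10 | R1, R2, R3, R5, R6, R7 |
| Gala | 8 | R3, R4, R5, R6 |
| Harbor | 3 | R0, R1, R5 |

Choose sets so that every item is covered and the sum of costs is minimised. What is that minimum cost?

Atlas, Echo together cover every item (Atlas ∪ Echo = {R0, R1, R2, R3, R4, R5, R6, R7}); total cost 12 + 6 = 18.
The greedy pick Harbor, Flint, Gala costs 21; no covering selection beats 18.

18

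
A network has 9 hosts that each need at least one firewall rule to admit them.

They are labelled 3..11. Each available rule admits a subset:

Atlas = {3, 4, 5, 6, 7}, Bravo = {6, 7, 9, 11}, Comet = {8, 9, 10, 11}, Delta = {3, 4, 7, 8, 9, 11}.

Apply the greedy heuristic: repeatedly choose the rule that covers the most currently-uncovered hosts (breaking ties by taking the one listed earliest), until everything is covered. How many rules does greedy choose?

3

Greedy: pick Delta (covers 6 new) → pick Atlas (covers 2 new) → pick Comet (covers 1 new). Total picks: 3.
(The true minimum cover uses only 2 rules, so greedy is not optimal here.)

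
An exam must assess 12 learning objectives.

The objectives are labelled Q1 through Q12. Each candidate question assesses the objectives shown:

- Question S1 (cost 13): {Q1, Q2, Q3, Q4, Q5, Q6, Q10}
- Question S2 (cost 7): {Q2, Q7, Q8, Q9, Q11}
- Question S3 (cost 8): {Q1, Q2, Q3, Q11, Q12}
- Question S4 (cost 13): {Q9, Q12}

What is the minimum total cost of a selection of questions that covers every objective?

28

S1, S2, S3 together cover every objective (S1 ∪ S2 ∪ S3 = {Q1, Q2, Q3, Q4, Q5, Q6, Q7, Q8, Q9, Q10, Q11, Q12}); total cost 13 + 7 + 8 = 28.
No covering selection has total cost below 28.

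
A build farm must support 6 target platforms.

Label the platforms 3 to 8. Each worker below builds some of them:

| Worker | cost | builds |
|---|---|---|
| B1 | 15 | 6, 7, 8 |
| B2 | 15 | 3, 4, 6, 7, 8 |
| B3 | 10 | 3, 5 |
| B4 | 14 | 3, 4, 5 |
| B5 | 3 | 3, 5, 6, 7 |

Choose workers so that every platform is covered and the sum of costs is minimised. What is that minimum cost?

B2, B5 together cover every platform (B2 ∪ B5 = {3, 4, 5, 6, 7, 8}); total cost 15 + 3 = 18.
No covering selection has total cost below 18.

18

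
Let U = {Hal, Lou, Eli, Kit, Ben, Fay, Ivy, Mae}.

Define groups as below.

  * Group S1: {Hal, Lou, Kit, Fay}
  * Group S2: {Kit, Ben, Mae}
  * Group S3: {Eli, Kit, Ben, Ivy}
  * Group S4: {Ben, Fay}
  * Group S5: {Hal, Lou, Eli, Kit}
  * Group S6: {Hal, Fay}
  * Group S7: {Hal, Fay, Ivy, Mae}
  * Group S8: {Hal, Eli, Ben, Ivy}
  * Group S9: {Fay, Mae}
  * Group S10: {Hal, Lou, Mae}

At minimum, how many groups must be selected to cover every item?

3

S1 and S8 and S9 together: S1 ∪ S8 ∪ S9 = {Hal, Lou, Eli, Kit, Ben, Fay, Ivy, Mae} — every item is covered.
No 2 of the 10 groups cover everything (all 45 combinations miss at least one item), so 3 is optimal.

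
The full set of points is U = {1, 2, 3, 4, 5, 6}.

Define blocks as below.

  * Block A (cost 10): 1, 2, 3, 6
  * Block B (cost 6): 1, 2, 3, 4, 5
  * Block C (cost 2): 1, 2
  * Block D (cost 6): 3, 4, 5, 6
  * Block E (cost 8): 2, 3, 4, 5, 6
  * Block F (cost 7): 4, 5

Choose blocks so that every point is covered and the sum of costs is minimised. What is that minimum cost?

8

C, D together cover every point (C ∪ D = {1, 2, 3, 4, 5, 6}); total cost 2 + 6 = 8.
No covering selection has total cost below 8.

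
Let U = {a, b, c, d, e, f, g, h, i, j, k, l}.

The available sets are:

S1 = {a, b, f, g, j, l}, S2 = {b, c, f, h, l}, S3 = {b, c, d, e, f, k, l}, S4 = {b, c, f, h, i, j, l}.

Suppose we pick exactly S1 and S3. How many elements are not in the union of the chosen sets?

Union of S1, S3 = {a, b, c, d, e, f, g, j, k, l}.
Not covered: h, i — 2 elements.

2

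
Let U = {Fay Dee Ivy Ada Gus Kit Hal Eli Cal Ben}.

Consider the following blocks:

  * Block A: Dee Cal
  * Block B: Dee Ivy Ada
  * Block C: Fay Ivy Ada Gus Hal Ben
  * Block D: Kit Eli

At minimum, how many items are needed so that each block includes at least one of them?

3

H = {Dee, Kit, Ben} meets every block (each contains at least one member of H), and |H| = 3.
The blocks A, C, D are pairwise disjoint, so any hitting set needs a separate item for each — at least 3. Hence 3 is optimal.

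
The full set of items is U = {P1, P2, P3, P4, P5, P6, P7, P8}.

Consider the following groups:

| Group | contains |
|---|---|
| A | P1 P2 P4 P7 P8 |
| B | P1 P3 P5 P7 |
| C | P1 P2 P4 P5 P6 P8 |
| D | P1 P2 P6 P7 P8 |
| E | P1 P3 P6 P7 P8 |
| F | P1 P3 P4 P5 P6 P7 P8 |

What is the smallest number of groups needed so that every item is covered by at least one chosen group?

Take {D, F}. Their union is {P1, P2, P3, P4, P5, P6, P7, P8}, which is all 8 items.
No single group has all 8 items (the largest, F, has 7), so 2 is optimal.

2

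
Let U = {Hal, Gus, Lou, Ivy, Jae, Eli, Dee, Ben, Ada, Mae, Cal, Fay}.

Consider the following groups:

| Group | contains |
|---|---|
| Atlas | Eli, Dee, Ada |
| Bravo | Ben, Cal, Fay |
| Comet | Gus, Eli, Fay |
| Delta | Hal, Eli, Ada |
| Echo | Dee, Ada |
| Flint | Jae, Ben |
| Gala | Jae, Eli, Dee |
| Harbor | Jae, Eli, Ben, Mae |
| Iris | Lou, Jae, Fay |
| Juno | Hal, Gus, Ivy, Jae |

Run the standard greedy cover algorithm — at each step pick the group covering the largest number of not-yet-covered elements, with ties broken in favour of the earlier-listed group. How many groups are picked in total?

Greedy: pick Harbor (covers 4 new) → pick Juno (covers 3 new) → pick Atlas (covers 2 new) → pick Bravo (covers 2 new) → pick Iris (covers 1 new). Total picks: 5.

5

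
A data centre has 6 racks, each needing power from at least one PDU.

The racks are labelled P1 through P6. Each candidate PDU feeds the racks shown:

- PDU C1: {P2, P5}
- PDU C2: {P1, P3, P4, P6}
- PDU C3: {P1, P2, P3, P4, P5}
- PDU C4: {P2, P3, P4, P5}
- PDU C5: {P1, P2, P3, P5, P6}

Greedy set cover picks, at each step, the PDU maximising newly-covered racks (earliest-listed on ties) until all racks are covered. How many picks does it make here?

2

Greedy: pick C3 (covers 5 new) → pick C2 (covers 1 new). Total picks: 2.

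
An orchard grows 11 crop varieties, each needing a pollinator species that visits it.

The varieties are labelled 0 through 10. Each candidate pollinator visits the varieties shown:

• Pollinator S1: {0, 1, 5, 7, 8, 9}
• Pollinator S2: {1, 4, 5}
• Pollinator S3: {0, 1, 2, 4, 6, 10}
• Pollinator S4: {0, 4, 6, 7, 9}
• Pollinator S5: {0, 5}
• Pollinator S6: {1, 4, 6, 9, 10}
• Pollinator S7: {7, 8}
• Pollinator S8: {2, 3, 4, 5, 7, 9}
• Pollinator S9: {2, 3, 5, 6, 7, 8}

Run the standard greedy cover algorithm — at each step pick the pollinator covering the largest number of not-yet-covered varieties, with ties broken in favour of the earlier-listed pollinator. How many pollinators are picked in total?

Greedy: pick S1 (covers 6 new) → pick S3 (covers 4 new) → pick S8 (covers 1 new). Total picks: 3.

3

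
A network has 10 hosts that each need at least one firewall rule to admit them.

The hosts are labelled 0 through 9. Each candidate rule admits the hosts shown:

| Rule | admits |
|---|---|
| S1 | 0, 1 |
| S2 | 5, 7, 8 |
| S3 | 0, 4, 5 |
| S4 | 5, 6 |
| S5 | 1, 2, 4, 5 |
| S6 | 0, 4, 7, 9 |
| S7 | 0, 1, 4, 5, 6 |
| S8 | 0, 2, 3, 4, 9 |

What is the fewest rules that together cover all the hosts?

3

Take {S2, S7, S8}. Their union is {0, 1, 2, 3, 4, 5, 6, 7, 8, 9}, which is all 10 hosts.
Only S8 contains 3, so S8 is forced; the remaining 5 hosts need at least 2 more rules (each remaining rule adds at most 3) — so at least 3 rules are needed, and 3 is optimal.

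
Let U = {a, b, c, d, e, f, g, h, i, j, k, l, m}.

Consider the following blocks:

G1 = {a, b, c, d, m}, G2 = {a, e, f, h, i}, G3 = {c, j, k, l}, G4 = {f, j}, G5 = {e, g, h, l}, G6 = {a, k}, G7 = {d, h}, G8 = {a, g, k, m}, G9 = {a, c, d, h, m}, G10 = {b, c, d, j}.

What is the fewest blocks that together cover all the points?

4

Take {G2, G3, G8, G10}. Their union is {a, b, c, d, e, f, g, h, i, j, k, l, m}, which is all 13 points.
No 3 of the 10 blocks cover everything (all 120 combinations miss at least one point), so 4 is optimal.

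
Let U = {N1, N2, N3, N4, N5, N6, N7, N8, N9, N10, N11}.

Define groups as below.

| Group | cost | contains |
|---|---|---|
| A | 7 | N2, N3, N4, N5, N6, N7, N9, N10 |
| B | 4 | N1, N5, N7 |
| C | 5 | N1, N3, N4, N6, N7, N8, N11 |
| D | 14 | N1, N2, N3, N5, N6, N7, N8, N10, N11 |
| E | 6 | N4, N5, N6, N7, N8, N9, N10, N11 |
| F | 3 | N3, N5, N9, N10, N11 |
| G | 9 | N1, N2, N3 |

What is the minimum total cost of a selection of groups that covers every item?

A, C together cover every item (A ∪ C = {N1, N2, N3, N4, N5, N6, N7, N8, N9, N10, N11}); total cost 7 + 5 = 12.
The greedy pick F, C, A costs 15; no covering selection beats 12.

12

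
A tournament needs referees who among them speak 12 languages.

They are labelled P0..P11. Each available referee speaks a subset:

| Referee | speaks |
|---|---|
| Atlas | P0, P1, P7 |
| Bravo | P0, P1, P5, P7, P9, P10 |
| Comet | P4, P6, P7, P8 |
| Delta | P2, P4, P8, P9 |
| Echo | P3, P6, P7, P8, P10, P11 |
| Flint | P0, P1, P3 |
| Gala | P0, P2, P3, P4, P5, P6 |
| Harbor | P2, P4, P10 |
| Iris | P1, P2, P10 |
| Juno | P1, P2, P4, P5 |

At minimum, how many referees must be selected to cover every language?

Bravo and Delta and Echo together: Bravo ∪ Delta ∪ Echo = {P0, P1, P2, P3, P4, P5, P6, P7, P8, P9, P10, P11} — every language is covered.
Only Echo contains P11, so Echo is forced; the remaining 6 languages need at least 2 more referees (each remaining referee adds at most 4) — so at least 3 referees are needed, and 3 is optimal.

3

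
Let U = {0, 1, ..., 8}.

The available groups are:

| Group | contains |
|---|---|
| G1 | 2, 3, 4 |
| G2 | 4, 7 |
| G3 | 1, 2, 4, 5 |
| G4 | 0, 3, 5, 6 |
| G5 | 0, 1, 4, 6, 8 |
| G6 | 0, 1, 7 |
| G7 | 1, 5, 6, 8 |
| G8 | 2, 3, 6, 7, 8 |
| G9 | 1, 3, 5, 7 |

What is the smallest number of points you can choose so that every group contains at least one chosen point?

The 3 points {1, 3, 4} hit every group.
No choice of 2 points meets every group, so 3 is the minimum.

3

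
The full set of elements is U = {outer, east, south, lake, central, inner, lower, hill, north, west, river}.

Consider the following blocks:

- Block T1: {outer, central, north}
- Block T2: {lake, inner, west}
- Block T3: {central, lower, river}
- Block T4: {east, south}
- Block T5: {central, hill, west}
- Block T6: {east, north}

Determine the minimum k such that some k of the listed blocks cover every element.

T1, T2, T3, T4, and T5 cover everything between them: the union {outer, east, south, lake, central, inner, lower, hill, north, west, river} is all of U.
Only T5 contains hill, so T5 is forced; the remaining 8 elements need at least 4 more blocks (each remaining block adds at most 2) — so at least 5 blocks are needed, and 5 is optimal.

5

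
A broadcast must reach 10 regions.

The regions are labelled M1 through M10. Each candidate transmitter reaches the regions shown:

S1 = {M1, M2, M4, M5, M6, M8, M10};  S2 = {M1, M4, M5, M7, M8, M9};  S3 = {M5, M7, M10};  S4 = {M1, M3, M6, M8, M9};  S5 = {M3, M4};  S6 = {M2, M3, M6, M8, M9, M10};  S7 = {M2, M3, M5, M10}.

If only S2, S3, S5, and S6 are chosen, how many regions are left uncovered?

Union of S2, S3, S5, S6 = {M1, M2, M3, M4, M5, M6, M7, M8, M9, M10} — that's every region, so 0 are uncovered.

0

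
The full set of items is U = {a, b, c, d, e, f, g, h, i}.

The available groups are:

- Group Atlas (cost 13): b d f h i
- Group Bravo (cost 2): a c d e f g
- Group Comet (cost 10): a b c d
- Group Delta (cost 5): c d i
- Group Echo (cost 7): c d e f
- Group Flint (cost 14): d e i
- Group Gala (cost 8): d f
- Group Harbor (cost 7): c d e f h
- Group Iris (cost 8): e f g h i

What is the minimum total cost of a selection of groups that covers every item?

Atlas, Bravo together cover every item (Atlas ∪ Bravo = {a, b, c, d, e, f, g, h, i}); total cost 13 + 2 = 15.
The greedy pick Bravo, Iris, Comet costs 20; no covering selection beats 15.

15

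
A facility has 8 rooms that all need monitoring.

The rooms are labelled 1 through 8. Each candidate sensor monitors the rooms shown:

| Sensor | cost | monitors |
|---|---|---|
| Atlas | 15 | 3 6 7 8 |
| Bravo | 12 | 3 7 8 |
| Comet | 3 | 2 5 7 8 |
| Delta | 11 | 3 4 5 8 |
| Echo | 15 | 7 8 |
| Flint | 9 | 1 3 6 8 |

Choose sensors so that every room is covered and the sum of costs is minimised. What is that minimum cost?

Comet, Delta, Flint together cover every room (Comet ∪ Delta ∪ Flint = {1, 2, 3, 4, 5, 6, 7, 8}); total cost 3 + 11 + 9 = 23.
No covering selection has total cost below 23.

23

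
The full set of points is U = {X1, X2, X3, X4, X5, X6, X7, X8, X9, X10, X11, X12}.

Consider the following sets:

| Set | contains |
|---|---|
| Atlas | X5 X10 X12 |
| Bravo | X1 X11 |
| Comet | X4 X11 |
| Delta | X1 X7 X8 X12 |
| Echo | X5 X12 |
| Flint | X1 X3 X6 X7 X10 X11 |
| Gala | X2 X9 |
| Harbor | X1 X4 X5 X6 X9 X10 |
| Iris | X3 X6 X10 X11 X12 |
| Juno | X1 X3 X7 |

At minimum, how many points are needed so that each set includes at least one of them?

H = {X1, X2, X11, X12} meets every set (each contains at least one member of H), and |H| = 4.
The sets Comet, Echo, Gala, Juno are pairwise disjoint, so any hitting set needs a separate point for each — at least 4. Hence 4 is optimal.

4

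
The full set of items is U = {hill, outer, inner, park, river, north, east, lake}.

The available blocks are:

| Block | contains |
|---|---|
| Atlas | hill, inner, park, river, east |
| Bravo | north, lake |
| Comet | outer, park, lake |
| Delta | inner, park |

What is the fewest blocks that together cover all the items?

Atlas and Bravo and Comet together: Atlas ∪ Bravo ∪ Comet = {hill, outer, inner, park, river, north, east, lake} — every item is covered.
Only Atlas contains hill, so Atlas is forced; the remaining 3 items need at least 2 more blocks (each remaining block adds at most 2) — so at least 3 blocks are needed, and 3 is optimal.

3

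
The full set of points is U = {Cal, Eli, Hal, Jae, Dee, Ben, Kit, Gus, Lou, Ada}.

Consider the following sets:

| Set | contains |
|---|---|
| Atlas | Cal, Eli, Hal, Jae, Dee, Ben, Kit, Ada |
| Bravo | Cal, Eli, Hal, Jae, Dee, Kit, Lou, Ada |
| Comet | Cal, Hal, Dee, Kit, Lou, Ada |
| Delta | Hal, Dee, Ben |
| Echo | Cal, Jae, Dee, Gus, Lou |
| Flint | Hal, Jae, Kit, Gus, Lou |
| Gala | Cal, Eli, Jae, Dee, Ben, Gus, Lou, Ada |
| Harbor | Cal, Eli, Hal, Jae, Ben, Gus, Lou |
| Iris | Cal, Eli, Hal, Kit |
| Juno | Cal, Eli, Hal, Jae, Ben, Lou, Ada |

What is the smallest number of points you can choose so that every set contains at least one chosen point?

2

H = {Cal, Hal} meets every set (each contains at least one member of H), and |H| = 2.
No single point lies in every set, so at least 2 are needed and 2 is optimal.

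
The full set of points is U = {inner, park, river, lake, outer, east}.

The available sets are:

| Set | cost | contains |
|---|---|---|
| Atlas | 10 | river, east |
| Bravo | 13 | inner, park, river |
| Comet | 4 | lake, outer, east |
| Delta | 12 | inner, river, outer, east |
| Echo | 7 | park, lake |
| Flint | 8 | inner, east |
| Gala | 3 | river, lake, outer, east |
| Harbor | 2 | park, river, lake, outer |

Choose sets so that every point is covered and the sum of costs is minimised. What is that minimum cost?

10

Flint, Harbor together cover every point (Flint ∪ Harbor = {inner, park, river, lake, outer, east}); total cost 8 + 2 = 10.
The greedy pick Harbor, Gala, Flint costs 13; no covering selection beats 10.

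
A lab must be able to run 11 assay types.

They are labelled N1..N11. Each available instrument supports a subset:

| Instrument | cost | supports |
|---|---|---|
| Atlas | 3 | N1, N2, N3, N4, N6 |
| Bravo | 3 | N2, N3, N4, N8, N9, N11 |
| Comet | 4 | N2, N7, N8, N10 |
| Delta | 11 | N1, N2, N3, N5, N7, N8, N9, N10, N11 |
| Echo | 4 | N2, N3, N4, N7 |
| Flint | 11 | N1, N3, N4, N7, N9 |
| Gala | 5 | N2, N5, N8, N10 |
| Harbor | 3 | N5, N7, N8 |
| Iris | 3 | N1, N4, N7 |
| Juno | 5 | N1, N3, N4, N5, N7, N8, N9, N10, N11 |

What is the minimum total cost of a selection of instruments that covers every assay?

Atlas, Juno together cover every assay (Atlas ∪ Juno = {N1, N2, N3, N4, N5, N6, N7, N8, N9, N10, N11}); total cost 3 + 5 = 8.
The greedy pick Bravo, Juno, Atlas costs 11; no covering selection beats 8.

8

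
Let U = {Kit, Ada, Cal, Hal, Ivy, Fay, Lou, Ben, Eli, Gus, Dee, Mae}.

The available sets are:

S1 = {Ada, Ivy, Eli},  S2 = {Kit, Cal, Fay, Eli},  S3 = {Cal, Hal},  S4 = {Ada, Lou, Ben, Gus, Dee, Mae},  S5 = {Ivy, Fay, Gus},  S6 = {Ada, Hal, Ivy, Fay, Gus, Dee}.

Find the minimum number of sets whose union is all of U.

3

S2, S4, and S6 cover everything between them: the union {Kit, Ada, Cal, Hal, Ivy, Fay, Lou, Ben, Eli, Gus, Dee, Mae} is all of U.
Only S2 contains Kit, so S2 is forced; the remaining 8 elements need at least 2 more sets (each remaining set adds at most 6) — so at least 3 sets are needed, and 3 is optimal.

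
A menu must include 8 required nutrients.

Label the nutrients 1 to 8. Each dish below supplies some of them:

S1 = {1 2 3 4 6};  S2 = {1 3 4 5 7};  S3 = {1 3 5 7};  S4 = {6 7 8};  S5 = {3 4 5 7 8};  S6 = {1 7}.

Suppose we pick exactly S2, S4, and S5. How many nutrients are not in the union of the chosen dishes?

1

Union of S2, S4, S5 = {1, 3, 4, 5, 6, 7, 8}.
Not covered: 2 — 1 nutrient.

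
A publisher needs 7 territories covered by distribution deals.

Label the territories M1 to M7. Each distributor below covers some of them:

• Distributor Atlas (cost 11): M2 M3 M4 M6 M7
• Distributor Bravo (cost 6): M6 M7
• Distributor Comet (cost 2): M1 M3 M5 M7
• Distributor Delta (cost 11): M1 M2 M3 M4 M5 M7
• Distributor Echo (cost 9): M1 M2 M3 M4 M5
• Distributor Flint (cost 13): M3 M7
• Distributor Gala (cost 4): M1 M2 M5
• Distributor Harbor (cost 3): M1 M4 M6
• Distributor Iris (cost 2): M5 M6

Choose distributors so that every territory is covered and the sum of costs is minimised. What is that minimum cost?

Comet, Gala, Harbor together cover every territory (Comet ∪ Gala ∪ Harbor = {M1, M2, M3, M4, M5, M6, M7}); total cost 2 + 4 + 3 = 9.
No covering selection has total cost below 9.

9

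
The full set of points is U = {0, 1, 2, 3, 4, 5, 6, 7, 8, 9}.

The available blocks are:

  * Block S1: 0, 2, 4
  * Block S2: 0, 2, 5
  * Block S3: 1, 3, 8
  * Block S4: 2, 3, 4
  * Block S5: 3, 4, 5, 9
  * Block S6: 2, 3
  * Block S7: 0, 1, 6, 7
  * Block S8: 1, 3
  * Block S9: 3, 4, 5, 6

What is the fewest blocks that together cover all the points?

S3 and S4 and S5 and S7 together: S3 ∪ S4 ∪ S5 ∪ S7 = {0, 1, 2, 3, 4, 5, 6, 7, 8, 9} — every point is covered.
Only S3 contains 8, so S3 is forced; the remaining 7 points need at least 3 more blocks (each remaining block adds at most 3) — so at least 4 blocks are needed, and 4 is optimal.

4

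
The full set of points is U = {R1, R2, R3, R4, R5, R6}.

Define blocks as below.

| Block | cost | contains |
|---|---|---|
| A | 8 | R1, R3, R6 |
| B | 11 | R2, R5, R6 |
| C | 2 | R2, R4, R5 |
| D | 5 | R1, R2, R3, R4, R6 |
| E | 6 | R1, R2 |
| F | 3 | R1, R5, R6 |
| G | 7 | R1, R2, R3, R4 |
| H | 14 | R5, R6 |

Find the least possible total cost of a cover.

C, D together cover every point (C ∪ D = {R1, R2, R3, R4, R5, R6}); total cost 2 + 5 = 7.
The greedy pick C, F, D costs 10; no covering selection beats 7.

7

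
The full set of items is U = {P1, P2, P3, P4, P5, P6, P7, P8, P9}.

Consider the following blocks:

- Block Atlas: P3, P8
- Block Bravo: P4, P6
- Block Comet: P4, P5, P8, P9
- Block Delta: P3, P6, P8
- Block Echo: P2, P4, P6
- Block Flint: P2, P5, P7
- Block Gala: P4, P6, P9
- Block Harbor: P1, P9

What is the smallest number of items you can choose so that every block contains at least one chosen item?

4

The 4 items {P1, P3, P5, P6} hit every block.
The blocks Atlas, Bravo, Flint, Harbor are pairwise disjoint, so any hitting set needs a separate item for each — at least 4. Hence 4 is optimal.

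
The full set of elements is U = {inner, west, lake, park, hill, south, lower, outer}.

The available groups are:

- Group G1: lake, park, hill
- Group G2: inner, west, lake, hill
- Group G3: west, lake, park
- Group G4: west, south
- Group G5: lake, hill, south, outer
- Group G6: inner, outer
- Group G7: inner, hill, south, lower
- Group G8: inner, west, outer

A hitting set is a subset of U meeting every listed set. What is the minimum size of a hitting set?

3

The 3 elements {inner, west, lake} hit every group.
The groups G1, G4, G6 are pairwise disjoint, so any hitting set needs a separate element for each — at least 3. Hence 3 is optimal.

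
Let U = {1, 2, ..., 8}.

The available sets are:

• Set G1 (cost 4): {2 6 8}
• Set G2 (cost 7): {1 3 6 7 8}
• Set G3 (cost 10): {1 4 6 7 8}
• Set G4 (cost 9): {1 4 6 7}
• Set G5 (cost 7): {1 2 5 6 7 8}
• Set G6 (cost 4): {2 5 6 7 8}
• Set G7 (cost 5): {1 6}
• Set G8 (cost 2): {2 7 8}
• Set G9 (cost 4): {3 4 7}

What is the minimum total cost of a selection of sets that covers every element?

11

G5, G9 together cover every element (G5 ∪ G9 = {1, 2, 3, 4, 5, 6, 7, 8}); total cost 7 + 4 = 11.
The greedy pick G8, G6, G9, G7 costs 15; no covering selection beats 11.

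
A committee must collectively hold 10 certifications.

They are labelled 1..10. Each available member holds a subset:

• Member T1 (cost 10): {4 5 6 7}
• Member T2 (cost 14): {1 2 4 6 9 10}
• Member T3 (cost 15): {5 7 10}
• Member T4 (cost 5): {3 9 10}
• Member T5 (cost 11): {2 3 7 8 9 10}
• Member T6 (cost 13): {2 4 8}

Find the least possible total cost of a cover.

T1, T2, T5 together cover every certification (T1 ∪ T2 ∪ T5 = {1, 2, 3, 4, 5, 6, 7, 8, 9, 10}); total cost 10 + 14 + 11 = 35.
The greedy pick T4, T1, T5, T2 costs 40; no covering selection beats 35.

35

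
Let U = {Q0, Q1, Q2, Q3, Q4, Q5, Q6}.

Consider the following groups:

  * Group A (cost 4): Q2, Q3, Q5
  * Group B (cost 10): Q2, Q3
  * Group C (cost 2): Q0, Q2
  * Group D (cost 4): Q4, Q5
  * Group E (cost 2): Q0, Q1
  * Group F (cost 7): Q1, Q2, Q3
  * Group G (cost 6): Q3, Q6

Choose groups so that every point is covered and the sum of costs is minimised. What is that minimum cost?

C, D, E, G together cover every point (C ∪ D ∪ E ∪ G = {Q0, Q1, Q2, Q3, Q4, Q5, Q6}); total cost 2 + 4 + 2 + 6 = 14.
The greedy pick C, A, E, D, G costs 18; no covering selection beats 14.

14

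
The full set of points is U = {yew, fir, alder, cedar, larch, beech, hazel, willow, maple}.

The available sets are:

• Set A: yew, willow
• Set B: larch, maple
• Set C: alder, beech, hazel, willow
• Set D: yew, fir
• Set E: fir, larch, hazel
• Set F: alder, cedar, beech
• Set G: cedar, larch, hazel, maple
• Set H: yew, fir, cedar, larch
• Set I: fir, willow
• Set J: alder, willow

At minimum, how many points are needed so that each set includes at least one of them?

4

The 4 points {yew, larch, beech, willow} hit every set.
No choice of 3 points meets every set, so 4 is the minimum.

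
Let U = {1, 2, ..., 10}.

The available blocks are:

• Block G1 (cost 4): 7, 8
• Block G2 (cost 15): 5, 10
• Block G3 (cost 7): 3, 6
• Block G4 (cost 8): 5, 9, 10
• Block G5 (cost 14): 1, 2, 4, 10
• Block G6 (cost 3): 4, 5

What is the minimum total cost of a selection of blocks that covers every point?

G1, G3, G4, G5 together cover every point (G1 ∪ G3 ∪ G4 ∪ G5 = {1, 2, 3, 4, 5, 6, 7, 8, 9, 10}); total cost 4 + 7 + 8 + 14 = 33.
The greedy pick G6, G1, G3, G4, G5 costs 36; no covering selection beats 33.

33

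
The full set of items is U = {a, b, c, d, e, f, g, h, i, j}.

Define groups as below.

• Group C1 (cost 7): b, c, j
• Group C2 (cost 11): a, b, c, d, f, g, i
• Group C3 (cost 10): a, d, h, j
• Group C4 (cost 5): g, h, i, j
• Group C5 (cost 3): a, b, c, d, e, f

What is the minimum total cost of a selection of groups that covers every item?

C4, C5 together cover every item (C4 ∪ C5 = {a, b, c, d, e, f, g, h, i, j}); total cost 5 + 3 = 8.
No covering selection has total cost below 8.

8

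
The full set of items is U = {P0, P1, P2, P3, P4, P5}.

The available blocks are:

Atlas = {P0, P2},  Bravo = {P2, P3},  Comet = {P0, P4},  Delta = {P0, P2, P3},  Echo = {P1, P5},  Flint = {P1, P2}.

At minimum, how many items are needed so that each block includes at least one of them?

3

The 3 items {P2, P4, P5} hit every block.
The blocks Bravo, Comet, Echo are pairwise disjoint, so any hitting set needs a separate item for each — at least 3. Hence 3 is optimal.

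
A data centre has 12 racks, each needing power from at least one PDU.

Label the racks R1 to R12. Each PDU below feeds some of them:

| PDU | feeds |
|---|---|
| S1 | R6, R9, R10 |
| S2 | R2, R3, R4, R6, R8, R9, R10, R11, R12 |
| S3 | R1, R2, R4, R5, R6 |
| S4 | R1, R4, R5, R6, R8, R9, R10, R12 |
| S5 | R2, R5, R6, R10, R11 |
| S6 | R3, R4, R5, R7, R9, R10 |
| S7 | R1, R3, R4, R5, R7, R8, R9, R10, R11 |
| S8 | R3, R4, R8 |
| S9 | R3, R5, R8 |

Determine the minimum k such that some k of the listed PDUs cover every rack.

S2 and S7 together: S2 ∪ S7 = {R1, R2, R3, R4, R5, R6, R7, R8, R9, R10, R11, R12} — every rack is covered.
No single PDU has all 12 racks (the largest, S2, has 9), so 2 is optimal.

2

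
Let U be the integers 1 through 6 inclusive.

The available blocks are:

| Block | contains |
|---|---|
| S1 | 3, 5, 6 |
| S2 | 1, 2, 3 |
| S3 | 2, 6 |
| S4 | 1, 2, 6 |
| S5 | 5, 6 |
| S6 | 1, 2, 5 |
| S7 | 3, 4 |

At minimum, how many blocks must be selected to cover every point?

3

Take {S2, S5, S7}. Their union is {1, 2, 3, 4, 5, 6}, which is all 6 points.
Only S7 contains 4, so S7 is forced; the remaining 4 points need at least 2 more blocks (each remaining block adds at most 3) — so at least 3 blocks are needed, and 3 is optimal.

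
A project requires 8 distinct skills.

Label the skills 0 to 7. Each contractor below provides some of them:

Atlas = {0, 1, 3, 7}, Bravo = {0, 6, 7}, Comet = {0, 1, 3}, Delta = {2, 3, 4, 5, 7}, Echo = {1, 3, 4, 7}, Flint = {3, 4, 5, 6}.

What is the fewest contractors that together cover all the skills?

Bravo and Comet and Delta together: Bravo ∪ Comet ∪ Delta = {0, 1, 2, 3, 4, 5, 6, 7} — every skill is covered.
Only Delta contains 2, so Delta is forced; the remaining 3 skills need at least 2 more contractors (each remaining contractor adds at most 2) — so at least 3 contractors are needed, and 3 is optimal.

3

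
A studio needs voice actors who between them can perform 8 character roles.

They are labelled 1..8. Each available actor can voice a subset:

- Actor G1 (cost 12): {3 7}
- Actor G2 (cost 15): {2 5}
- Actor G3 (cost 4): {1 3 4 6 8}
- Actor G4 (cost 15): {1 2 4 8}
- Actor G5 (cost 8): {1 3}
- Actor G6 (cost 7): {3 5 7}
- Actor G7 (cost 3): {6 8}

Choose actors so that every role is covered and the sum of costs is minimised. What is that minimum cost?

G4, G6, G7 together cover every role (G4 ∪ G6 ∪ G7 = {1, 2, 3, 4, 5, 6, 7, 8}); total cost 15 + 7 + 3 = 25.
The greedy pick G3, G6, G2 costs 26; no covering selection beats 25.

25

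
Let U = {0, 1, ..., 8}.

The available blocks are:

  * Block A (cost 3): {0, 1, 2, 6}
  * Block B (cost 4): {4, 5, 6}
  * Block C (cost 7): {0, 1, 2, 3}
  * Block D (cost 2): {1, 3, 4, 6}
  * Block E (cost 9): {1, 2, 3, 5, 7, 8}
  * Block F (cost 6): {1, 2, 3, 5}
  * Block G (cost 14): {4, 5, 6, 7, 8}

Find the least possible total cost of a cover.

14

A, D, E together cover every element (A ∪ D ∪ E = {0, 1, 2, 3, 4, 5, 6, 7, 8}); total cost 3 + 2 + 9 = 14.
No covering selection has total cost below 14.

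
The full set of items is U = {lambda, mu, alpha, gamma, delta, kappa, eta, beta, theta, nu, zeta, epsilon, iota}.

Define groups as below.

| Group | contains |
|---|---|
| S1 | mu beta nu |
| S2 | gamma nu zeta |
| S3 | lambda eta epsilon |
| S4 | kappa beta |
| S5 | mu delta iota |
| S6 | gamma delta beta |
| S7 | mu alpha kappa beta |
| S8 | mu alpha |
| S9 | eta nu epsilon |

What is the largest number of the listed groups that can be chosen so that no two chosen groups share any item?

S2, S3, S4, S5 are pairwise disjoint (S2={gamma,nu,zeta}; S3={lambda,eta,epsilon}; S4={kappa,beta}; S5={mu,delta,iota}).
Every remaining group overlaps one of these, and no 5 of the listed groups are pairwise disjoint, so 4 is the maximum.

4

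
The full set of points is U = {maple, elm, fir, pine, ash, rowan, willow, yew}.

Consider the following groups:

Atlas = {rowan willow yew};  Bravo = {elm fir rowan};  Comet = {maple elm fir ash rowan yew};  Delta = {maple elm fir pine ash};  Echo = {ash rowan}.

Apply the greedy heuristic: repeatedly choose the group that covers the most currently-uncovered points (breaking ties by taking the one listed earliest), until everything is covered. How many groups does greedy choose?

Greedy: pick Comet (covers 6 new) → pick Atlas (covers 1 new) → pick Delta (covers 1 new). Total picks: 3.
(The true minimum cover uses only 2 groups, so greedy is not optimal here.)

3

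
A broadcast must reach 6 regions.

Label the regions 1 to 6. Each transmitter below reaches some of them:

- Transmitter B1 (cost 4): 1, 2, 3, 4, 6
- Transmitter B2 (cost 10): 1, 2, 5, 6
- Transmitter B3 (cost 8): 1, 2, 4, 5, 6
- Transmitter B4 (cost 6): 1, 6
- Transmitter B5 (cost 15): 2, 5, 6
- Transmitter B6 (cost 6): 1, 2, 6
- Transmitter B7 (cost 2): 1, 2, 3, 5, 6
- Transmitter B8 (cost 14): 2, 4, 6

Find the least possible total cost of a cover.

B1, B7 together cover every region (B1 ∪ B7 = {1, 2, 3, 4, 5, 6}); total cost 4 + 2 = 6.
No covering selection has total cost below 6.

6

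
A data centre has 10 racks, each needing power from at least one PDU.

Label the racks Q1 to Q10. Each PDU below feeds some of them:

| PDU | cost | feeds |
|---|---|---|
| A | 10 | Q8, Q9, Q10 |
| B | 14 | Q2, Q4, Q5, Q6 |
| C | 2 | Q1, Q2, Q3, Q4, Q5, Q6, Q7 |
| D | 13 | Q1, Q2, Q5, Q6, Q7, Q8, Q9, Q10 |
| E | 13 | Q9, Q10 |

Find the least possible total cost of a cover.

12

A, C together cover every rack (A ∪ C = {Q1, Q2, Q3, Q4, Q5, Q6, Q7, Q8, Q9, Q10}); total cost 10 + 2 = 12.
No covering selection has total cost below 12.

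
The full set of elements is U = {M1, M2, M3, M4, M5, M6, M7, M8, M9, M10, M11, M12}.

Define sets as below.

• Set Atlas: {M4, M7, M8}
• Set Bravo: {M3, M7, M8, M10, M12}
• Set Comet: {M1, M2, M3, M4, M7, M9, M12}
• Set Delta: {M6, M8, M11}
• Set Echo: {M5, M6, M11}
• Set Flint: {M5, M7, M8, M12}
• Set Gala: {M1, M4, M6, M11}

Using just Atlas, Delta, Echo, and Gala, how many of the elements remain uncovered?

Union of Atlas, Delta, Echo, Gala = {M1, M4, M5, M6, M7, M8, M11}.
Not covered: M2, M3, M9, M10, M12 — 5 elements.

5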